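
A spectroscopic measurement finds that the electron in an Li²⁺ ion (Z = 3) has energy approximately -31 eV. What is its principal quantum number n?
n = 2

The exact energy levels follow E_n = -13.6057 Z² / n² eV with Z = 3.

The measured value (-31 eV) is reported to only 2 significant figures, so we must test candidate n values and see which one matches to that precision.

Candidate energies:
  n = 1:  E = -13.6057 × 3² / 1² = -122.45130 eV
  n = 2:  E = -13.6057 × 3² / 2² = -30.61283 eV  ← matches
  n = 3:  E = -13.6057 × 3² / 3² = -13.60570 eV
  n = 4:  E = -13.6057 × 3² / 4² = -7.65321 eV

Checking against the measurement of -31 eV (2 sig figs), only n = 2 agrees:
E_2 = -30.61283 eV, which rounds to -31 eV ✓

Therefore n = 2.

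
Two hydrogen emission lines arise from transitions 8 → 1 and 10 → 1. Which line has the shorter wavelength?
10 → 1

Calculate the energy for each transition:

Transition 8 → 1:
ΔE₁ = |E_1 - E_8| = |-13.6057/1² - (-13.6057/8²)|
ΔE₁ = |-13.60570000000 - (-0.21258906250)| = 13.39311094 eV

Transition 10 → 1:
ΔE₂ = |E_1 - E_10| = |-13.6057/1² - (-13.6057/10²)|
ΔE₂ = |-13.60570000000 - (-0.13605700000)| = 13.46964300 eV

Since 13.46964300 eV > 13.39311094 eV, the transition 10 → 1 emits the more energetic photon.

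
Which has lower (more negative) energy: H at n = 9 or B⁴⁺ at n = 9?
B⁴⁺ at n = 9 (E = -4.199 eV)

Using E_n = -13.6057 Z² / n² eV:

H (Z = 1) at n = 9:
E = -13.6057 × 1² / 9² = -13.6057 × 1 / 81 = -0.167972 eV

B⁴⁺ (Z = 5) at n = 9:
E = -13.6057 × 5² / 9² = -13.6057 × 25 / 81 = -4.199290 eV

Since -4.199290 eV < -0.167972 eV,
B⁴⁺ at n = 9 is more tightly bound (requires more energy to ionize).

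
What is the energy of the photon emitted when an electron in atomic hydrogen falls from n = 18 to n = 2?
3.359 eV

The energy levels are E_n = -13.6057 eV / n².

Energy at n = 18: E_18 = -13.6057 / 18² = -0.041993 eV
Energy at n = 2: E_2 = -13.6057 / 2² = -3.401425 eV

For emission (electron falling to lower state), the photon energy is:
E_photon = E_18 - E_2 = |-0.041993 - (-3.401425)|
E_photon = 3.359 eV

This energy is carried away by the emitted photon.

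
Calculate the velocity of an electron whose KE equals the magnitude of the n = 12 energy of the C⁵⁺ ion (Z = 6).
1.094e+06 m/s (or 0.364868% of c)

The binding energy at n = 12 for C⁵⁺ is:
E_12 = -13.6057 × 6²/12² = -3.40142500 eV
|E_12| = 3.40142500 eV

Convert to Joules:
KE = 3.40142500 eV × (1.602177 × 10⁻¹⁹ J/eV) = 5.44968e-19 J

Using KE = ½mv²:
v = √(2·KE/m_e)
v = √(2 × 5.44968e-19 J / 9.10938 × 10⁻³¹ kg)
v = 1.094e+06 m/s

This is approximately 0.364868% the speed of light.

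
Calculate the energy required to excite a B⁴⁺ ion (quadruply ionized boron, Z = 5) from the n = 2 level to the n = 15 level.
83.523881 eV

The energy levels of a hydrogen-like atom are E_n = -13.6057 Z² eV / n².

Energy at n = 2: E_2 = -13.6057 × 5² / 2² = -85.035625000 eV
Energy at n = 15: E_15 = -13.6057 × 5² / 15² = -1.511744444 eV

The excitation energy is the difference:
ΔE = E_15 - E_2
ΔE = -1.511744444 - (-85.035625000)
ΔE = 83.523881 eV

Since this is positive, energy must be absorbed (photon absorption).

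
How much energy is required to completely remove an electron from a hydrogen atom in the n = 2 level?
3.401425 eV

The ionization energy is the energy needed to remove the electron completely (n → ∞).

For hydrogen, E_n = -13.6057 eV / n².

At n = 2: E_2 = -13.6057 / 2² = -3.401425000 eV
At n = ∞: E_∞ = 0 eV

Ionization energy = E_∞ - E_2 = 0 - (-3.401425000) = 3.401425000 eV
Ionization energy ≈ 3.401425 eV

This is also called the binding energy of the electron in state n = 2.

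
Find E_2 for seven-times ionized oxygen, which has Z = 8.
-217.6912 eV

For hydrogen-like ions, the energy levels scale with Z²:
E_n = -13.6057 Z² / n² eV

For O⁷⁺ (Z = 8) at n = 2:
E_2 = -13.6057 × 8² / 2²
E_2 = -13.6057 × 64 / 4
E_2 = -870.7648 / 4
E_2 = -217.6912 eV

The energy is 64 times more negative than hydrogen at the same n due to the stronger nuclear charge.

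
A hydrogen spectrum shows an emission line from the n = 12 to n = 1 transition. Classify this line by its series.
Lyman series

The spectral series in hydrogen are named based on the final (lower) energy level:
- Lyman series: n_final = 1 (ultraviolet)
- Balmer series: n_final = 2 (visible/near-UV)
- Paschen series: n_final = 3 (infrared)
- Brackett series: n_final = 4 (infrared)
- Pfund series: n_final = 5 (far infrared)

Since this transition ends at n = 1, it belongs to the Lyman series.

For reference, this 12 → 1 line has photon energy
ΔE = 13.6057 eV × (1/1² - 1/12²) = 13.51121597 eV,
corresponding to wavelength λ = hc/ΔE = 1239.84 eV·nm / 13.51121597 eV = 91.763762 nm in the ultraviolet region.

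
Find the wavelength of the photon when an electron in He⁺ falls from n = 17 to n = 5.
623.4745 nm

First, find the transition energy using E_n = -13.6057 Z² / n² eV:
E_17 = -13.6057 × 2² / 17² = -0.18831419 eV
E_5 = -13.6057 × 2² / 5² = -2.17691200 eV

Photon energy: |ΔE| = |E_5 - E_17| = 1.98859781 eV

Convert to wavelength using E = hc/λ with hc = 1239.84 eV·nm:
λ = hc/E = 1239.84 eV·nm / 1.98859781 eV
λ = 623.4745 nm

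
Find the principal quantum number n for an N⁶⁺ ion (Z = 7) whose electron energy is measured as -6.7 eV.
n = 10

The exact energy levels follow E_n = -13.6057 Z² / n² eV with Z = 7.

The measured value (-6.7 eV) is reported to only 2 significant figures, so we must test candidate n values and see which one matches to that precision.

Candidate energies:
  n = 8:  E = -13.6057 × 7² / 8² = -10.41686 eV
  n = 9:  E = -13.6057 × 7² / 9² = -8.23061 eV
  n = 10:  E = -13.6057 × 7² / 10² = -6.66679 eV  ← matches
  n = 11:  E = -13.6057 × 7² / 11² = -5.50975 eV
  n = 12:  E = -13.6057 × 7² / 12² = -4.62972 eV

Checking against the measurement of -6.7 eV (2 sig figs), only n = 10 agrees:
E_10 = -6.66679 eV, which rounds to -6.7 eV ✓

Therefore n = 10.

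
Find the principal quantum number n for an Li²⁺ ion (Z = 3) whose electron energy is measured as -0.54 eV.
n = 15

The exact energy levels follow E_n = -13.6057 Z² / n² eV with Z = 3.

The measured value (-0.54 eV) is reported to only 2 significant figures, so we must test candidate n values and see which one matches to that precision.

Candidate energies:
  n = 13:  E = -13.6057 × 3² / 13² = -0.72456 eV
  n = 14:  E = -13.6057 × 3² / 14² = -0.62475 eV
  n = 15:  E = -13.6057 × 3² / 15² = -0.54423 eV  ← matches
  n = 16:  E = -13.6057 × 3² / 16² = -0.47833 eV
  n = 17:  E = -13.6057 × 3² / 17² = -0.42371 eV

Checking against the measurement of -0.54 eV (2 sig figs), only n = 15 agrees:
E_15 = -0.54423 eV, which rounds to -0.54 eV ✓

Therefore n = 15.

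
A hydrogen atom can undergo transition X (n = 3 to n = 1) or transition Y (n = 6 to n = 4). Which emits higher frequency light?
3 → 1

Calculate the energy for each transition:

Transition 3 → 1:
ΔE₁ = |E_1 - E_3| = |-13.6057/1² - (-13.6057/3²)|
ΔE₁ = |-13.605700000000 - (-1.511744444444)| = 12.093955556 eV

Transition 6 → 4:
ΔE₂ = |E_4 - E_6| = |-13.6057/4² - (-13.6057/6²)|
ΔE₂ = |-0.850356250000 - (-0.377936111111)| = 0.472420139 eV

Since 12.093955556 eV > 0.472420139 eV, the transition 3 → 1 emits the more energetic photon.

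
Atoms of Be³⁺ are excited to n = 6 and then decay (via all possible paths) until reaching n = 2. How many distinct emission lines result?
10

The electron can occupy levels n = 2, 3, ..., 6 during de-excitation — that is m = 6 - 2 + 1 = 5 distinct levels.

The number of distinct spectral lines equals the number of ways to choose 2 of these m levels (each pair gives one possible emission transition):

Number of lines = m(m-1)/2 = 5×4/2 = 10

These correspond to all possible transitions between the 5 levels:
6 → 5, 6 → 4, 6 → 3, 6 → 2, 5 → 4, 5 → 3, 5 → 2, 4 → 3...

Each transition produces a photon with a unique energy (and thus wavelength). This count does not depend on Z.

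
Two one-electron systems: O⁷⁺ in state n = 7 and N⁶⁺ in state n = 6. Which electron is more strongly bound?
N⁶⁺ at n = 6 (E = -18.52 eV)

Using E_n = -13.6057 Z² / n² eV:

O⁷⁺ (Z = 8) at n = 7:
E = -13.6057 × 8² / 7² = -13.6057 × 64 / 49 = -17.77071 eV

N⁶⁺ (Z = 7) at n = 6:
E = -13.6057 × 7² / 6² = -13.6057 × 49 / 36 = -18.51887 eV

Since -18.51887 eV < -17.77071 eV,
N⁶⁺ at n = 6 is more tightly bound (requires more energy to ionize).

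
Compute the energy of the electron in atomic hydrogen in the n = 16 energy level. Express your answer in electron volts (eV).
-0.05 eV

The energy levels of a hydrogen-like atom are given by:
E_n = -13.6057 eV / n²

For n = 16:
E_16 = -13.6057 eV / 16²
E_16 = -13.6057 eV / 256
E_16 = -0.05 eV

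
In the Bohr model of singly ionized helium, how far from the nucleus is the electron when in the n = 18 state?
8.572671 nm (or 85.726708 Å)

The Bohr radius formula is:
r_n = n² a₀ / Z

where a₀ = 0.052917721 nm is the Bohr radius.

For He⁺ (Z = 2) at n = 18:
r_18 = 18² × 0.052917721 nm / 2
r_18 = 324 × 0.052917721 nm / 2
r_18 = 17.1453416 nm / 2
r_18 = 8.572671 nm

The electron orbits at approximately 8.572671 nm from the nucleus.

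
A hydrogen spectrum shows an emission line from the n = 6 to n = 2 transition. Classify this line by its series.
Balmer series

The spectral series in hydrogen are named based on the final (lower) energy level:
- Lyman series: n_final = 1 (ultraviolet)
- Balmer series: n_final = 2 (visible/near-UV)
- Paschen series: n_final = 3 (infrared)
- Brackett series: n_final = 4 (infrared)
- Pfund series: n_final = 5 (far infrared)

Since this transition ends at n = 2, it belongs to the Balmer series.

For reference, this 6 → 2 line has photon energy
ΔE = 13.6057 eV × (1/2² - 1/6²) = 3.02348889 eV,
corresponding to wavelength λ = hc/ΔE = 1239.84 eV·nm / 3.02348889 eV = 410.0693 nm in the visible/near-UV region.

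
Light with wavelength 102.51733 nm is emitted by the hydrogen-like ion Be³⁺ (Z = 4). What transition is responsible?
n = 12 → n = 4

First, find the photon energy from the wavelength (hc = 1239.84 eV·nm):
E = hc/λ = 1239.84 eV·nm / 102.51733 nm = 12.093955 eV

The energy levels of Be³⁺ satisfy E_n = -13.6057 × 4² / n² eV, so an emission n_i → n_f releases
ΔE = 13.6057 × 4² × (1/n_f² − 1/n_i²) eV.

Setting ΔE equal to the photon energy:
1/n_f² − 1/n_i² = 12.093955 / (13.6057 × 4²) = 0.055555553

Since 1/n_i² must be positive, we need 1/n_f² > 0.055555553, i.e. n_f ≤ 4. For each allowed n_f, solve n_i = (1/n_f² − 0.055555553)^(−1/2) and check whether it is a whole number:
  n_f = 1: 1/n_i² = 1.000000000 − 0.055555553 = 0.944444447 → n_i = 1.029  (not an integer) ✗
  n_f = 2: 1/n_i² = 0.250000000 − 0.055555553 = 0.194444447 → n_i = 2.268  (not an integer) ✗
  n_f = 3: 1/n_i² = 0.111111111 − 0.055555553 = 0.055555558 → n_i = 4.243  (not an integer) ✗
  n_f = 4: 1/n_i² = 0.062500000 − 0.055555553 = 0.006944447 → n_i = 12.000  → integer, n_i = 12 ✓

Only n_f = 4 gives an integer upper level, n_i = 12.

The transition is from n = 12 to n = 4 (emission).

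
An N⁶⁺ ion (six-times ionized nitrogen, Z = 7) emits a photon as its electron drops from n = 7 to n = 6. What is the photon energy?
4.913 eV

The energy levels are E_n = -13.6057 Z² eV / n².

Energy at n = 7: E_7 = -13.6057 × 7² / 7² = -13.605700 eV
Energy at n = 6: E_6 = -13.6057 × 7² / 6² = -18.518869 eV

For emission (electron falling to lower state), the photon energy is:
E_photon = E_7 - E_6 = |-13.605700 - (-18.518869)|
E_photon = 4.913 eV

This energy is carried away by the emitted photon.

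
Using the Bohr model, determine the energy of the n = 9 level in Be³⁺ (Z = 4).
-2.6875 eV

For hydrogen-like ions, the energy levels scale with Z²:
E_n = -13.6057 Z² / n² eV

For Be³⁺ (Z = 4) at n = 9:
E_9 = -13.6057 × 4² / 9²
E_9 = -13.6057 × 16 / 81
E_9 = -217.6912 / 81
E_9 = -2.6875 eV

The energy is 16 times more negative than hydrogen at the same n due to the stronger nuclear charge.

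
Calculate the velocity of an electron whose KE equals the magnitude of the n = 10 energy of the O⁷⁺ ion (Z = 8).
1.75e+06 m/s (or 0.583784% of c)

The binding energy at n = 10 for O⁷⁺ is:
E_10 = -13.6057 × 8²/10² = -8.70764800 eV
|E_10| = 8.70764800 eV

Convert to Joules:
KE = 8.70764800 eV × (1.602177 × 10⁻¹⁹ J/eV) = 1.3951e-18 J

Using KE = ½mv²:
v = √(2·KE/m_e)
v = √(2 × 1.3951e-18 J / 9.10938 × 10⁻³¹ kg)
v = 1.75e+06 m/s

This is approximately 0.583784% the speed of light.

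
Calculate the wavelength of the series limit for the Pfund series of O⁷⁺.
35.59629 nm

The series limit corresponds to the transition from n = ∞ to n = 5.
This is the highest energy (shortest wavelength) transition in the Pfund series.

E_∞ = 0 eV
E_5 = -13.6057 × 8² / 5² = -34.8305920 eV

Energy at series limit:
ΔE = E_∞ - E_5 = 0 - (-34.8305920) = 34.8305920 eV
λ = hc/E = 1239.84 eV·nm / 34.8305920 eV = 35.59629 nm

This energy equals the ionization energy from the n = 5 state of O⁷⁺.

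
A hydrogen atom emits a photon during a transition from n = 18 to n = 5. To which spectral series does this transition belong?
Pfund series

The spectral series in hydrogen are named based on the final (lower) energy level:
- Lyman series: n_final = 1 (ultraviolet)
- Balmer series: n_final = 2 (visible/near-UV)
- Paschen series: n_final = 3 (infrared)
- Brackett series: n_final = 4 (infrared)
- Pfund series: n_final = 5 (far infrared)

Since this transition ends at n = 5, it belongs to the Pfund series.

For reference, this 18 → 5 line has photon energy
ΔE = 13.6057 eV × (1/5² - 1/18²) = 0.50223510 eV,
corresponding to wavelength λ = hc/ΔE = 1239.84 eV·nm / 0.50223510 eV = 2468.64 nm in the far infrared region.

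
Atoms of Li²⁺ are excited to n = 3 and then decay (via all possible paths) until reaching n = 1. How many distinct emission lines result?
3

The electron can occupy levels n = 1, 2, ..., 3 during de-excitation — that is m = 3 - 1 + 1 = 3 distinct levels.

The number of distinct spectral lines equals the number of ways to choose 2 of these m levels (each pair gives one possible emission transition):

Number of lines = m(m-1)/2 = 3×2/2 = 3

These correspond to all possible transitions between the 3 levels:
3 → 2, 3 → 1, 2 → 1

Each transition produces a photon with a unique energy (and thus wavelength). This count does not depend on Z.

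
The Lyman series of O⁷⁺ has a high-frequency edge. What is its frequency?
2.10550e+17 Hz

The series limit corresponds to the transition from n = ∞ to n = 1.
This is the highest energy (shortest wavelength) transition in the Lyman series.

E_∞ = 0 eV
E_1 = -13.6057 × 8² / 1² = -870.764800 eV

Energy at series limit:
ΔE = E_∞ - E_1 = 0 - (-870.764800) = 870.764800 eV
E = 870.764800 eV × (1.602177 × 10⁻¹⁹ J/eV) = 1.3951193e-16 J
f = E/h = 1.3951193e-16 J / (6.62607 × 10⁻³⁴ J·s) = 2.10550e+17 Hz

This energy equals the ionization energy from the n = 1 state of O⁷⁺.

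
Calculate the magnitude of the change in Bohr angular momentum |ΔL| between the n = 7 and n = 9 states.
2.11e-34 J·s (or 2ℏ)

In the Bohr model, L_n = nℏ where ℏ = 1.0546e-34 J·s.

L_9 = 9ℏ = 9.4914e-34 J·s
L_7 = 7ℏ = 7.3822e-34 J·s

ΔL = L_9 - L_7 = (9 - 7)ℏ = 2ℏ
ΔL = 2 × 1.0546e-34 J·s = 2.11e-34 J·s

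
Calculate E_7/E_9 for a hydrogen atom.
1.65306

Using E_n = -13.6057 Z² / n² eV with Z = 1:

E_7 = -13.6057 / 7² = -13.6057 / 49 = -0.27766734694 eV
E_9 = -13.6057 / 9² = -13.6057 / 81 = -0.16797160494 eV

The ratio is:
E_7/E_9 = (-0.27766734694) / (-0.16797160494)
E_7/E_9 = (-13.6057/49) / (-13.6057/81)
E_7/E_9 = 81/49
E_7/E_9 = 1.65306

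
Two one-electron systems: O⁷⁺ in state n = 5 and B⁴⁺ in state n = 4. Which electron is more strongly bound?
O⁷⁺ at n = 5 (E = -34.831 eV)

Using E_n = -13.6057 Z² / n² eV:

O⁷⁺ (Z = 8) at n = 5:
E = -13.6057 × 8² / 5² = -13.6057 × 64 / 25 = -34.830592 eV

B⁴⁺ (Z = 5) at n = 4:
E = -13.6057 × 5² / 4² = -13.6057 × 25 / 16 = -21.258906 eV

Since -34.830592 eV < -21.258906 eV,
O⁷⁺ at n = 5 is more tightly bound (requires more energy to ionize).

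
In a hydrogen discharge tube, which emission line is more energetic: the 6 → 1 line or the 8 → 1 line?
8 → 1

Calculate the energy for each transition:

Transition 6 → 1:
ΔE₁ = |E_1 - E_6| = |-13.6057/1² - (-13.6057/6²)|
ΔE₁ = |-13.605700000 - (-0.377936111)| = 13.227764 eV

Transition 8 → 1:
ΔE₂ = |E_1 - E_8| = |-13.6057/1² - (-13.6057/8²)|
ΔE₂ = |-13.605700000 - (-0.212589063)| = 13.393111 eV

Since 13.393111 eV > 13.227764 eV, the transition 8 → 1 emits the more energetic photon.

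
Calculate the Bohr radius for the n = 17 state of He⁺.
7.6466 nm (or 76.4661 Å)

The Bohr radius formula is:
r_n = n² a₀ / Z

where a₀ = 0.0529177 nm is the Bohr radius.

For He⁺ (Z = 2) at n = 17:
r_17 = 17² × 0.0529177 nm / 2
r_17 = 289 × 0.0529177 nm / 2
r_17 = 15.29322 nm / 2
r_17 = 7.6466 nm

The electron orbits at approximately 7.6466 nm from the nucleus.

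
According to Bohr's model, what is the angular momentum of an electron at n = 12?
1.2655e-33 J·s (or 12ℏ)

In the Bohr model, angular momentum is quantized:
L = nℏ

where ℏ = h/(2π) = 1.054572e-34 J·s

For n = 12:
L = 12 × 1.054572e-34 J·s
L = 1.2655e-33 J·s

This can also be written as L = 12ℏ.
The angular momentum is an integer multiple of the reduced Planck constant.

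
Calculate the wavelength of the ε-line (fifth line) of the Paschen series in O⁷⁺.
14.91161 nm

The lines of a series are numbered from the longest wavelength (smallest ΔE) outward; the fifth line is the transition from n = n_f + 5 to n_f.
The Paschen series has all transitions ending at n_f = 3.

For O⁷⁺ (Z = 8), the fifth line (ε-line) is the jump from n = 8 to n = 3:
E_8 = -13.6057 × 8² / 8² = -13.6057000 eV
E_3 = -13.6057 × 8² / 3² = -96.7516444 eV
ΔE = E_8 - E_3 = 83.1459444 eV

λ = hc/E = 1239.84 eV·nm / 83.1459444 eV
λ = 14.91161 nm

This is the ε-line of the Paschen series in O⁷⁺.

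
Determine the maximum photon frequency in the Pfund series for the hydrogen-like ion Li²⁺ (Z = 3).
1.18434e+15 Hz

The series limit corresponds to the transition from n = ∞ to n = 5.
This is the highest energy (shortest wavelength) transition in the Pfund series.

E_∞ = 0 eV
E_5 = -13.6057 × 3² / 5² = -4.89805200 eV

Energy at series limit:
ΔE = E_∞ - E_5 = 0 - (-4.89805200) = 4.89805200 eV
E = 4.89805200 eV × (1.602177 × 10⁻¹⁹ J/eV) = 7.8475463e-19 J
f = E/h = 7.8475463e-19 J / (6.62607 × 10⁻³⁴ J·s) = 1.18434e+15 Hz

This energy equals the ionization energy from the n = 5 state of Li²⁺.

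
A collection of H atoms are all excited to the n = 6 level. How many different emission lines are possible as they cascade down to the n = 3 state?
6

The electron can occupy levels n = 3, 4, ..., 6 during de-excitation — that is m = 6 - 3 + 1 = 4 distinct levels.

The number of distinct spectral lines equals the number of ways to choose 2 of these m levels (each pair gives one possible emission transition):

Number of lines = m(m-1)/2 = 4×3/2 = 6

These correspond to all possible transitions between the 4 levels:
6 → 5, 6 → 4, 6 → 3, 5 → 4, 5 → 3, 4 → 3

Each transition produces a photon with a unique energy (and thus wavelength). This count does not depend on Z.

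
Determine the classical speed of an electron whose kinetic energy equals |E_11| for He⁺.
3.98e+05 m/s (or 0.133% of c)

The binding energy at n = 11 for He⁺ is:
E_11 = -13.6057 × 2²/11² = -0.449775 eV
|E_11| = 0.449775 eV

Convert to Joules:
KE = 0.449775 eV × (1.602177 × 10⁻¹⁹ J/eV) = 7.2062e-20 J

Using KE = ½mv²:
v = √(2·KE/m_e)
v = √(2 × 7.2062e-20 J / 9.10938 × 10⁻³¹ kg)
v = 3.98e+05 m/s

This is approximately 0.133% the speed of light.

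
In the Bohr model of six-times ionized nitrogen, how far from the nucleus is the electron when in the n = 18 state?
2.4493 nm (or 24.4933 Å)

The Bohr radius formula is:
r_n = n² a₀ / Z

where a₀ = 0.0529177 nm is the Bohr radius.

For N⁶⁺ (Z = 7) at n = 18:
r_18 = 18² × 0.0529177 nm / 7
r_18 = 324 × 0.0529177 nm / 7
r_18 = 17.14533 nm / 7
r_18 = 2.4493 nm

The electron orbits at approximately 2.4493 nm from the nucleus.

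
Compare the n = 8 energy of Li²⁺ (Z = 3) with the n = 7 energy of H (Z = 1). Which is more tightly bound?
Li²⁺ at n = 8 (E = -1.913302 eV)

Using E_n = -13.6057 Z² / n² eV:

Li²⁺ (Z = 3) at n = 8:
E = -13.6057 × 3² / 8² = -13.6057 × 9 / 64 = -1.913301563 eV

H (Z = 1) at n = 7:
E = -13.6057 × 1² / 7² = -13.6057 × 1 / 49 = -0.277667347 eV

Since -1.913301563 eV < -0.277667347 eV,
Li²⁺ at n = 8 is more tightly bound (requires more energy to ionize).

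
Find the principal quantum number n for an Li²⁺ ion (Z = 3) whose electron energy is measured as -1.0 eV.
n = 11

The exact energy levels follow E_n = -13.6057 Z² / n² eV with Z = 3.

The measured value (-1.0 eV) is reported to only 2 significant figures, so we must test candidate n values and see which one matches to that precision.

Candidate energies:
  n = 9:  E = -13.6057 × 3² / 9² = -1.51174 eV
  n = 10:  E = -13.6057 × 3² / 10² = -1.22451 eV
  n = 11:  E = -13.6057 × 3² / 11² = -1.01199 eV  ← matches
  n = 12:  E = -13.6057 × 3² / 12² = -0.85036 eV
  n = 13:  E = -13.6057 × 3² / 13² = -0.72456 eV

Checking against the measurement of -1.0 eV (2 sig figs), only n = 11 agrees:
E_11 = -1.01199 eV, which rounds to -1.0 eV ✓

Therefore n = 11.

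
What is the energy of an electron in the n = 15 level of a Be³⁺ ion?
-0.96752 eV

For hydrogen-like ions, the energy levels scale with Z²:
E_n = -13.6057 Z² / n² eV

For Be³⁺ (Z = 4) at n = 15:
E_15 = -13.6057 × 4² / 15²
E_15 = -13.6057 × 16 / 225
E_15 = -217.6912 / 225
E_15 = -0.96752 eV

The energy is 16 times more negative than hydrogen at the same n due to the stronger nuclear charge.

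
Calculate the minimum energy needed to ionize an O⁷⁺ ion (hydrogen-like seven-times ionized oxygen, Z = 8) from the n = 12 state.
6.05 eV

The ionization energy is the energy needed to remove the electron completely (n → ∞).

For a hydrogen-like ion with Z = 8, E_n = -13.6057 Z² / n² eV.

At n = 12: E_12 = -13.6057 × 8² / 12² = -6.04698 eV
At n = ∞: E_∞ = 0 eV

Ionization energy = E_∞ - E_12 = 0 - (-6.04698) = 6.04698 eV
Ionization energy ≈ 6.05 eV

This is also called the binding energy of the electron in state n = 12.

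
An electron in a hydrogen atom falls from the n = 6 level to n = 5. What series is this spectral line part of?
Pfund series

The spectral series in hydrogen are named based on the final (lower) energy level:
- Lyman series: n_final = 1 (ultraviolet)
- Balmer series: n_final = 2 (visible/near-UV)
- Paschen series: n_final = 3 (infrared)
- Brackett series: n_final = 4 (infrared)
- Pfund series: n_final = 5 (far infrared)

Since this transition ends at n = 5, it belongs to the Pfund series.

For reference, this 6 → 5 line has photon energy
ΔE = 13.6057 eV × (1/5² - 1/6²) = 0.166291889 eV,
corresponding to wavelength λ = hc/ΔE = 1239.84 eV·nm / 0.166291889 eV = 7455.806 nm in the far infrared region.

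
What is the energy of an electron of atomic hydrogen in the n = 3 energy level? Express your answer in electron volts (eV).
-1.51174 eV

The energy levels of a hydrogen-like atom are given by:
E_n = -13.6057 eV / n²

For n = 3:
E_3 = -13.6057 eV / 3²
E_3 = -13.6057 eV / 9
E_3 = -1.51174 eV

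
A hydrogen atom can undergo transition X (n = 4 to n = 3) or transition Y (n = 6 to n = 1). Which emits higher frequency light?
6 → 1

Calculate the energy for each transition:

Transition 4 → 3:
ΔE₁ = |E_3 - E_4| = |-13.6057/3² - (-13.6057/4²)|
ΔE₁ = |-1.5117444444 - (-0.8503562500)| = 0.6613882 eV

Transition 6 → 1:
ΔE₂ = |E_1 - E_6| = |-13.6057/1² - (-13.6057/6²)|
ΔE₂ = |-13.6057000000 - (-0.3779361111)| = 13.2277639 eV

Since 13.2277639 eV > 0.6613882 eV, the transition 6 → 1 emits the more energetic photon.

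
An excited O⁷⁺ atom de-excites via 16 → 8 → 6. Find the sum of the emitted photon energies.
20.786486 eV

The energy levels of O⁷⁺ are E_n = -13.6057 × 8² / n² eV.

First transition (16 → 8):
ΔE₁ = |E_8 - E_16|
ΔE₁ = |-13.605700000000 - (-3.401425000000)| = 10.204275000 eV

Second transition (8 → 6):
ΔE₂ = |E_6 - E_8|
ΔE₂ = |-24.187911111111 - (-13.605700000000)| = 10.582211111 eV

Total energy released:
E_total = ΔE₁ + ΔE₂ = 10.204275000 + 10.582211111 = 20.786486 eV

Note: This equals the direct transition 16 → 6: 20.786486 eV ✓
Energy is conserved regardless of the path taken.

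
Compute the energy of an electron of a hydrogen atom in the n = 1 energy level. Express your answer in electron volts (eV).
-13.61 eV

The energy levels of a hydrogen-like atom are given by:
E_n = -13.6057 eV / n²

For n = 1:
E_1 = -13.6057 eV / 1²
E_1 = -13.6057 eV / 1
E_1 = -13.61 eV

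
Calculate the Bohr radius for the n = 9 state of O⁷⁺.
0.535792 nm (or 5.357919 Å)

The Bohr radius formula is:
r_n = n² a₀ / Z

where a₀ = 0.052917721 nm is the Bohr radius.

For O⁷⁺ (Z = 8) at n = 9:
r_9 = 9² × 0.052917721 nm / 8
r_9 = 81 × 0.052917721 nm / 8
r_9 = 4.2863354 nm / 8
r_9 = 0.535792 nm

The electron orbits at approximately 0.535792 nm from the nucleus.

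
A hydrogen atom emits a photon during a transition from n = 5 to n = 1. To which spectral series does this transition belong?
Lyman series

The spectral series in hydrogen are named based on the final (lower) energy level:
- Lyman series: n_final = 1 (ultraviolet)
- Balmer series: n_final = 2 (visible/near-UV)
- Paschen series: n_final = 3 (infrared)
- Brackett series: n_final = 4 (infrared)
- Pfund series: n_final = 5 (far infrared)

Since this transition ends at n = 1, it belongs to the Lyman series.

For reference, this 5 → 1 line has photon energy
ΔE = 13.6057 eV × (1/1² - 1/5²) = 13.0615 eV,
corresponding to wavelength λ = hc/ΔE = 1239.84 eV·nm / 13.0615 eV = 94.92 nm in the ultraviolet region.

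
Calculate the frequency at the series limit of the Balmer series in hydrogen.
8.22e+14 Hz

The series limit corresponds to the transition from n = ∞ to n = 2.
This is the highest energy (shortest wavelength) transition in the Balmer series.

E_∞ = 0 eV
E_2 = -13.6057 / 2² = -3.40143 eV

Energy at series limit:
ΔE = E_∞ - E_2 = 0 - (-3.40143) = 3.40143 eV
E = 3.40143 eV × (1.602177 × 10⁻¹⁹ J/eV) = 5.4497e-19 J
f = E/h = 5.4497e-19 J / (6.62607 × 10⁻³⁴ J·s) = 8.22e+14 Hz

This energy equals the ionization energy from the n = 2 state of hydrogen.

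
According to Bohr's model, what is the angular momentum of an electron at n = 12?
1.2655e-33 J·s (or 12ℏ)

In the Bohr model, angular momentum is quantized:
L = nℏ

where ℏ = h/(2π) = 1.054572e-34 J·s

For n = 12:
L = 12 × 1.054572e-34 J·s
L = 1.2655e-33 J·s

This can also be written as L = 12ℏ.
The angular momentum is an integer multiple of the reduced Planck constant.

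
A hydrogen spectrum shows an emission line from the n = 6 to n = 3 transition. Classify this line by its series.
Paschen series

The spectral series in hydrogen are named based on the final (lower) energy level:
- Lyman series: n_final = 1 (ultraviolet)
- Balmer series: n_final = 2 (visible/near-UV)
- Paschen series: n_final = 3 (infrared)
- Brackett series: n_final = 4 (infrared)
- Pfund series: n_final = 5 (far infrared)

Since this transition ends at n = 3, it belongs to the Paschen series.

For reference, this 6 → 3 line has photon energy
ΔE = 13.6057 eV × (1/3² - 1/6²) = 1.1338083 eV,
corresponding to wavelength λ = hc/ΔE = 1239.84 eV·nm / 1.1338083 eV = 1093.52 nm in the infrared region.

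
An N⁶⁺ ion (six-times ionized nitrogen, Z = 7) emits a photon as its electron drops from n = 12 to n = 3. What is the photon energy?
69.45 eV

The energy levels are E_n = -13.6057 Z² eV / n².

Energy at n = 12: E_12 = -13.6057 × 7² / 12² = -4.62972 eV
Energy at n = 3: E_3 = -13.6057 × 7² / 3² = -74.07548 eV

For emission (electron falling to lower state), the photon energy is:
E_photon = E_12 - E_3 = |-4.62972 - (-74.07548)|
E_photon = 69.45 eV

This energy is carried away by the emitted photon.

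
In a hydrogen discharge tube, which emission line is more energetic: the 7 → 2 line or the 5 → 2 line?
7 → 2

Calculate the energy for each transition:

Transition 7 → 2:
ΔE₁ = |E_2 - E_7| = |-13.6057/2² - (-13.6057/7²)|
ΔE₁ = |-3.4014250000 - (-0.2776673469)| = 3.1237577 eV

Transition 5 → 2:
ΔE₂ = |E_2 - E_5| = |-13.6057/2² - (-13.6057/5²)|
ΔE₂ = |-3.4014250000 - (-0.5442280000)| = 2.8571970 eV

Since 3.1237577 eV > 2.8571970 eV, the transition 7 → 2 emits the more energetic photon.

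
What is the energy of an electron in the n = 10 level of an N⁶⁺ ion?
-6.667 eV

For hydrogen-like ions, the energy levels scale with Z²:
E_n = -13.6057 Z² / n² eV

For N⁶⁺ (Z = 7) at n = 10:
E_10 = -13.6057 × 7² / 10²
E_10 = -13.6057 × 49 / 100
E_10 = -666.6793 / 100
E_10 = -6.667 eV

The energy is 49 times more negative than hydrogen at the same n due to the stronger nuclear charge.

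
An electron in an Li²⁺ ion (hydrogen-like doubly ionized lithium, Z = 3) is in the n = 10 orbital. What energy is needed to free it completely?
1.225 eV

The ionization energy is the energy needed to remove the electron completely (n → ∞).

For a hydrogen-like ion with Z = 3, E_n = -13.6057 Z² / n² eV.

At n = 10: E_10 = -13.6057 × 3² / 10² = -1.224513 eV
At n = ∞: E_∞ = 0 eV

Ionization energy = E_∞ - E_10 = 0 - (-1.224513) = 1.224513 eV
Ionization energy ≈ 1.225 eV

This is also called the binding energy of the electron in state n = 10.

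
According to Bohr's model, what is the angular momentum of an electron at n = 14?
1.476e-33 J·s (or 14ℏ)

In the Bohr model, angular momentum is quantized:
L = nℏ

where ℏ = h/(2π) = 1.05457e-34 J·s

For n = 14:
L = 14 × 1.05457e-34 J·s
L = 1.476e-33 J·s

This can also be written as L = 14ℏ.
The angular momentum is an integer multiple of the reduced Planck constant.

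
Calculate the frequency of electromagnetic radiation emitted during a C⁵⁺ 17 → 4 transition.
6.9923e+15 Hz

First, find the transition energy:
E_17 = -13.6057 × 6² / 17² = -1.694828 eV
E_4 = -13.6057 × 6² / 4² = -30.612825 eV
|ΔE| = |E_4 - E_17| = 28.917997 eV

Convert to Joules: E = 28.917997 eV × (1.602177 × 10⁻¹⁹ J/eV) = 4.633175e-18 J

Using E = hf:
f = E/h = 4.633175e-18 J / (6.62607 × 10⁻³⁴ J·s)
f = 6.9923e+15 Hz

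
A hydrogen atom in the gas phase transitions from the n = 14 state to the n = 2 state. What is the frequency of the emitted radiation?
8.057e+14 Hz

First, find the transition energy:
E_14 = -13.6057 / 14² = -0.06941684 eV
E_2 = -13.6057 / 2² = -3.40142500 eV
|ΔE| = |E_2 - E_14| = 3.33200816 eV

Convert to Joules: E = 3.33200816 eV × (1.602177 × 10⁻¹⁹ J/eV) = 5.33847e-19 J

Using E = hf:
f = E/h = 5.33847e-19 J / (6.62607 × 10⁻³⁴ J·s)
f = 8.057e+14 Hz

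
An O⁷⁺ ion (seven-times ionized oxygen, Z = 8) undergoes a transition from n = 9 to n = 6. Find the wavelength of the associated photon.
92.26559 nm

First, find the transition energy using E_n = -13.6057 Z² / n² eV:
E_9 = -13.6057 × 8² / 9² = -10.7501827 eV
E_6 = -13.6057 × 8² / 6² = -24.1879111 eV

Photon energy: |ΔE| = |E_6 - E_9| = 13.4377284 eV

Convert to wavelength using E = hc/λ with hc = 1239.84 eV·nm:
λ = hc/E = 1239.84 eV·nm / 13.4377284 eV
λ = 92.26559 nm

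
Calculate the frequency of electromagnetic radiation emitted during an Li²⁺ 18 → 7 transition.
5.129e+14 Hz

First, find the transition energy:
E_18 = -13.6057 × 3² / 18² = -0.37793611 eV
E_7 = -13.6057 × 3² / 7² = -2.49900612 eV
|ΔE| = |E_7 - E_18| = 2.12107001 eV

Convert to Joules: E = 2.12107001 eV × (1.602177 × 10⁻¹⁹ J/eV) = 3.39833e-19 J

Using E = hf:
f = E/h = 3.39833e-19 J / (6.62607 × 10⁻³⁴ J·s)
f = 5.129e+14 Hz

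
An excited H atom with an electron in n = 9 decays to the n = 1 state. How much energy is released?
13.44 eV

The energy levels are E_n = -13.6057 eV / n².

Energy at n = 9: E_9 = -13.6057 / 9² = -0.16797 eV
Energy at n = 1: E_1 = -13.6057 / 1² = -13.60570 eV

For emission (electron falling to lower state), the photon energy is:
E_photon = E_9 - E_1 = |-0.16797 - (-13.60570)|
E_photon = 13.44 eV

This energy is carried away by the emitted photon.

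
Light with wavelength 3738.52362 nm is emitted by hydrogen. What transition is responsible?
n = 8 → n = 5

First, find the photon energy from the wavelength (hc = 1239.84 eV·nm):
E = hc/λ = 1239.84 eV·nm / 3738.52362 nm = 0.33163894 eV

The energy levels of hydrogen satisfy E_n = -13.6057 / n² eV, so an emission n_i → n_f releases
ΔE = 13.6057 × (1/n_f² − 1/n_i²) eV.

Setting ΔE equal to the photon energy:
1/n_f² − 1/n_i² = 0.33163894 / 13.6057 = 0.024375000

Since 1/n_i² must be positive, we need 1/n_f² > 0.024375000, i.e. n_f ≤ 6. For each allowed n_f, solve n_i = (1/n_f² − 0.024375000)^(−1/2) and check whether it is a whole number:
  n_f = 1: 1/n_i² = 1.000000000 − 0.024375000 = 0.975625000 → n_i = 1.012  (not an integer) ✗
  n_f = 2: 1/n_i² = 0.250000000 − 0.024375000 = 0.225625000 → n_i = 2.105  (not an integer) ✗
  n_f = 3: 1/n_i² = 0.111111111 − 0.024375000 = 0.086736111 → n_i = 3.395  (not an integer) ✗
  n_f = 4: 1/n_i² = 0.062500000 − 0.024375000 = 0.038125000 → n_i = 5.121  (not an integer) ✗
  n_f = 5: 1/n_i² = 0.040000000 − 0.024375000 = 0.015625000 → n_i = 8.000  → integer, n_i = 8 ✓
  n_f = 6: 1/n_i² = 0.027777778 − 0.024375000 = 0.003402778 → n_i = 17.143  (not an integer) ✗

Only n_f = 5 gives an integer upper level, n_i = 8.

The transition is from n = 8 to n = 5 (emission).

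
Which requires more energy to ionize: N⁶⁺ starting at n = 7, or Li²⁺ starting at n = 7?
N⁶⁺ at n = 7 (E = -13.60570 eV)

Using E_n = -13.6057 Z² / n² eV:

N⁶⁺ (Z = 7) at n = 7:
E = -13.6057 × 7² / 7² = -13.6057 × 49 / 49 = -13.60570000 eV

Li²⁺ (Z = 3) at n = 7:
E = -13.6057 × 3² / 7² = -13.6057 × 9 / 49 = -2.49900612 eV

Since -13.60570000 eV < -2.49900612 eV,
N⁶⁺ at n = 7 is more tightly bound (requires more energy to ionize).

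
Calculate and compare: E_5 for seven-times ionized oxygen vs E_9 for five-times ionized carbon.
O⁷⁺ at n = 5 (E = -34.83 eV)

Using E_n = -13.6057 Z² / n² eV:

O⁷⁺ (Z = 8) at n = 5:
E = -13.6057 × 8² / 5² = -13.6057 × 64 / 25 = -34.83059 eV

C⁵⁺ (Z = 6) at n = 9:
E = -13.6057 × 6² / 9² = -13.6057 × 36 / 81 = -6.04698 eV

Since -34.83059 eV < -6.04698 eV,
O⁷⁺ at n = 5 is more tightly bound (requires more energy to ionize).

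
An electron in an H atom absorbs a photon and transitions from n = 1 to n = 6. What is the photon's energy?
13.22776 eV

The energy levels of a hydrogen-like atom are E_n = -13.6057 eV / n².

Energy at n = 1: E_1 = -13.6057 / 1² = -13.60570000 eV
Energy at n = 6: E_6 = -13.6057 / 6² = -0.37793611 eV

The excitation energy is the difference:
ΔE = E_6 - E_1
ΔE = -0.37793611 - (-13.60570000)
ΔE = 13.22776 eV

Since this is positive, energy must be absorbed (photon absorption).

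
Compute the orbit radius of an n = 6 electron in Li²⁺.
0.635013 nm (or 6.350127 Å)

The Bohr radius formula is:
r_n = n² a₀ / Z

where a₀ = 0.052917721 nm is the Bohr radius.

For Li²⁺ (Z = 3) at n = 6:
r_6 = 6² × 0.052917721 nm / 3
r_6 = 36 × 0.052917721 nm / 3
r_6 = 1.9050380 nm / 3
r_6 = 0.635013 nm

The electron orbits at approximately 0.635013 nm from the nucleus.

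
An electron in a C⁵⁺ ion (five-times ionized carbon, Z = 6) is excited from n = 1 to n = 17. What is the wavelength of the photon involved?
2.540081 nm

First, find the transition energy using E_n = -13.6057 Z² / n² eV:
E_1 = -13.6057 × 6² / 1² = -489.80520000 eV
E_17 = -13.6057 × 6² / 17² = -1.69482768 eV

Photon energy: |ΔE| = |E_17 - E_1| = 488.11037232 eV

Convert to wavelength using E = hc/λ with hc = 1239.84 eV·nm:
λ = hc/E = 1239.84 eV·nm / 488.11037232 eV
λ = 2.540081 nm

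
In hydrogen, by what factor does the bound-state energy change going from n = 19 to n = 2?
90.2500

Using E_n = -13.6057 Z² / n² eV with Z = 1:

E_2 = -13.6057 / 2² = -13.6057 / 4 = -3.4014250000 eV
E_19 = -13.6057 / 19² = -13.6057 / 361 = -0.0376889197 eV

The ratio is:
E_2/E_19 = (-3.4014250000) / (-0.0376889197)
E_2/E_19 = (-13.6057/4) / (-13.6057/361)
E_2/E_19 = 361/4
E_2/E_19 = 90.2500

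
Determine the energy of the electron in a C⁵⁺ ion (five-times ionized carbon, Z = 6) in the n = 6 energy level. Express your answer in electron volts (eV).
-13.6057 eV

The energy levels of a hydrogen-like atom are given by:
E_n = -13.6057 Z² / n² eV  (with Z = 6 for C⁵⁺)

For n = 6:
E_6 = -13.6057 × 6² / 6²
E_6 = -13.6057 × 36 / 36
E_6 = -13.6057 eV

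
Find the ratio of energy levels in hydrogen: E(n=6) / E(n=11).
3.361

Using E_n = -13.6057 Z² / n² eV with Z = 1:

E_6 = -13.6057 / 6² = -13.6057 / 36 = -0.377936111 eV
E_11 = -13.6057 / 11² = -13.6057 / 121 = -0.112443802 eV

The ratio is:
E_6/E_11 = (-0.377936111) / (-0.112443802)
E_6/E_11 = (-13.6057/36) / (-13.6057/121)
E_6/E_11 = 121/36
E_6/E_11 = 3.361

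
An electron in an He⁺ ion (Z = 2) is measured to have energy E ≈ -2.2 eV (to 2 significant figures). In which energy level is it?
n = 5

The exact energy levels follow E_n = -13.6057 Z² / n² eV with Z = 2.

The measured value (-2.2 eV) is reported to only 2 significant figures, so we must test candidate n values and see which one matches to that precision.

Candidate energies:
  n = 3:  E = -13.6057 × 2² / 3² = -6.04698 eV
  n = 4:  E = -13.6057 × 2² / 4² = -3.40143 eV
  n = 5:  E = -13.6057 × 2² / 5² = -2.17691 eV  ← matches
  n = 6:  E = -13.6057 × 2² / 6² = -1.51174 eV
  n = 7:  E = -13.6057 × 2² / 7² = -1.11067 eV

Checking against the measurement of -2.2 eV (2 sig figs), only n = 5 agrees:
E_5 = -2.17691 eV, which rounds to -2.2 eV ✓

Therefore n = 5.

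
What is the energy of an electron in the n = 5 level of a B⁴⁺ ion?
-13.6057 eV

For hydrogen-like ions, the energy levels scale with Z²:
E_n = -13.6057 Z² / n² eV

For B⁴⁺ (Z = 5) at n = 5:
E_5 = -13.6057 × 5² / 5²
E_5 = -13.6057 × 25 / 25
E_5 = -340.1425 / 25
E_5 = -13.6057 eV

The energy is 25 times more negative than hydrogen at the same n due to the stronger nuclear charge.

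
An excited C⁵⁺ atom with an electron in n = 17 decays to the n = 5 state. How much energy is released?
17.897380 eV

The energy levels are E_n = -13.6057 Z² eV / n².

Energy at n = 17: E_17 = -13.6057 × 6² / 17² = -1.694827682 eV
Energy at n = 5: E_5 = -13.6057 × 6² / 5² = -19.592208000 eV

For emission (electron falling to lower state), the photon energy is:
E_photon = E_17 - E_5 = |-1.694827682 - (-19.592208000)|
E_photon = 17.897380 eV

This energy is carried away by the emitted photon.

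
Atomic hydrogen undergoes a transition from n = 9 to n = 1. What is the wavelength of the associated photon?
92.27 nm

First, find the transition energy using E_n = -13.6057 / n² eV:
E_9 = -13.6057 / 9² = -0.1680 eV
E_1 = -13.6057 / 1² = -13.6057 eV

Photon energy: |ΔE| = |E_1 - E_9| = 13.4377 eV

Convert to wavelength using E = hc/λ with hc = 1239.84 eV·nm:
λ = hc/E = 1239.84 eV·nm / 13.4377 eV
λ = 92.27 nm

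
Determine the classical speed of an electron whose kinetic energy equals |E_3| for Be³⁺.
2.9169e+06 m/s (or 0.9730% of c)

The binding energy at n = 3 for Be³⁺ is:
E_3 = -13.6057 × 4²/3² = -24.187911 eV
|E_3| = 24.187911 eV

Convert to Joules:
KE = 24.187911 eV × (1.602177 × 10⁻¹⁹ J/eV) = 3.875331e-18 J

Using KE = ½mv²:
v = √(2·KE/m_e)
v = √(2 × 3.875331e-18 J / 9.10938 × 10⁻³¹ kg)
v = 2.9169e+06 m/s

This is approximately 0.9730% the speed of light.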